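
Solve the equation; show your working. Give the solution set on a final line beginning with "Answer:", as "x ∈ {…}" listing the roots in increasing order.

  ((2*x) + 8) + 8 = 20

Step 1. [((2*x) + 8) + 8 = 20] the outer +8 inverts by subtracting 8 ⇒ sub: (2*x) + 8 = 12.
Step 2. [(2*x) + 8 = 12] subtract 8: x sits inside (… + 8). So sub: 2*x = 4.
Step 3. [2*x = 4] 2·(inner) — divide through by 2. So div: x = 2.

Answer: x ∈ {2}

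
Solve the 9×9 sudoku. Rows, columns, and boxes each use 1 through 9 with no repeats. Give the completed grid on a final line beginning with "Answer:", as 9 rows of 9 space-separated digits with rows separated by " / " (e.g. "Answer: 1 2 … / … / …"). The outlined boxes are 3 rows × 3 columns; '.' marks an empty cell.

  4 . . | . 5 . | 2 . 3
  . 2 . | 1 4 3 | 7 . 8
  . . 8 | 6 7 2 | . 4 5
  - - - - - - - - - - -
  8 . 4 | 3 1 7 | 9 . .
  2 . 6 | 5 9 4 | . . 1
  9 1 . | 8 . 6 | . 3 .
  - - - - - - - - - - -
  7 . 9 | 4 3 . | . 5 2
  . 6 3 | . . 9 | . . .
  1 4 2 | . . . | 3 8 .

Step 1. [r1c8∈{1,6,9}] across row 1, 6 lands solely at r1c8 ⇒ r1c8=6.
Step 2. [r8c8∈{1,7}] r8c8 is the only open cell in col 8 admitting 1. So r8c8=1.
Step 3. [r5c8∈{7}] nothing but 7 survives at r5c8, so r5c8=7.
Step 4. [r8c7∈{4}] r8c7 is down to just 4 ⇒ r8c7=4.
Step 5. [r8c4∈{2,7}] across col 4, 2 lands solely at r8c4. So r8c4=2.
Step 6. [r1c2∈{7,9}] across col 2, 7 lands solely at r1c2. So r1c2=7.
Step 7. [r2c3∈{5}] nothing but 5 survives at r2c3. So r2c3=5.
Step 8. [r9c9∈{6,7,9}] across row 9, 9 lands solely at r9c9. So r9c9=9.
Step 9. [r8c5∈{8}] r8c5 has the single candidate 8. So r8c5=8.
Step 10. [r5c2∈{3}] nothing but 3 survives at r5c2. So r5c2=3.
Step 11. [r4c8∈{2}] only 2 remains possible at r4c8. So r4c8=2.
Step 12. [r6c3∈{7}] nothing but 7 survives at r6c3, so r6c3=7.
Step 13. [r4c9∈{6}] r4c9 has the single candidate 6. So r4c9=6.
Step 14. [r3c2∈{9}] r3c2 has the single candidate 9. So r3c2=9.
Step 15. [r3c1∈{3}] nothing but 3 survives at r3c1 ⇒ r3c1=3.
Step 16. [r7c7∈{6}] nothing but 6 survives at r7c7. So r7c7=6.
Step 17. [r3c7∈{1}] nothing but 1 survives at r3c7 ⇒ r3c7=1.
Step 18. [r7c6∈{1}] only 1 remains possible at r7c6 ⇒ r7c6=1.
Step 19. [r6c5∈{2}] r6c5 has the single candidate 2 ⇒ r6c5=2.
Step 20. [r8c1∈{5}] r8c1 has the single candidate 5. So r8c1=5.
Step 21. [r2c8∈{9}] r2c8's peers cover all but 9. So r2c8=9.
Step 22. [r6c7∈{5}] r6c7's peers cover all but 5 ⇒ r6c7=5.
Step 23. [r1c3∈{1}] r1c3 has the single candidate 1, so r1c3=1.
Step 24. [r5c7∈{8}] r5c7's peers cover all but 8, so r5c7=8.
Step 25. [r1c4∈{9}] r1c4 is down to just 9. So r1c4=9.
Step 26. [r7c2∈{8}] r7c2's peers cover all but 8. So r7c2=8.
Step 27. [r1c6∈{8}] only 8 remains possible at r1c6 ⇒ r1c6=8.
Step 28. [r4c2∈{5}] nothing but 5 survives at r4c2, so r4c2=5.
Step 29. [r2c1∈{6}] r2c1 has the single candidate 6. So r2c1=6.
Step 30. [r9c5∈{6}] r9c5 has the single candidate 6 ⇒ r9c5=6.
Step 31. [r9c6∈{5}] r9c6's peers cover all but 5. So r9c6=5.
Step 32. [r9c4∈{7}] r9c4 has the single candidate 7 ⇒ r9c4=7.
Step 33. [r8c9∈{7}] r8c9's peers cover all but 7, so r8c9=7.
Step 34. [r6c9∈{4}] r6c9 has the single candidate 4. So r6c9=4.

Answer: 4 7 1 9 5 8 2 6 3 / 6 2 5 1 4 3 7 9 8 / 3 9 8 6 7 2 1 4 5 / 8 5 4 3 1 7 9 2 6 / 2 3 6 5 9 4 8 7 1 / 9 1 7 8 2 6 5 3 4 / 7 8 9 4 3 1 6 5 2 / 5 6 3 2 8 9 4 1 7 / 1 4 2 7 6 5 3 8 9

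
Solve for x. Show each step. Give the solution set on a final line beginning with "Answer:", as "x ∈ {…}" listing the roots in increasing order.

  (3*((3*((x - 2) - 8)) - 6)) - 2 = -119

Step 1. [(3*((3*((x - 2) - 8)) - 6)) - 2 = -119] the outer -2 inverts by adding 2, so sub: 3*((3*((x - 2) - 8)) - 6) = -117.
Step 2. [3*((3*((x - 2) - 8)) - 6) = -117] leading coefficient 3: divide by 3, so div: (3*((x - 2) - 8)) - 6 = -39.
Step 3. [(3*((x - 2) - 8)) - 6 = -39] 3 divides every term; factor it out ⇒ factor: ((x - 2) - 8) - 2 = -13.
Step 4. [((x - 2) - 8) - 2 = -13] add 2: x sits inside (… - 2), so sub: (x - 2) - 8 = -11.
Step 5. [(x - 2) - 8 = -11] -8 is outermost — add 8 both sides ⇒ sub: x - 2 = -3.
Step 6. [x - 2 = -3] the outer -2 inverts by adding 2, so sub: x = -1.

Answer: x ∈ {-1}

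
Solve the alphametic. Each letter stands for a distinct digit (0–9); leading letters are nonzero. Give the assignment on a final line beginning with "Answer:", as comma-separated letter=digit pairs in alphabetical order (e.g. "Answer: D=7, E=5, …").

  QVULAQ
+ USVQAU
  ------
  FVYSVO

Step 1. [col 1: Q + U ≡ O (mod 10)] no forcing yet in column 1 (carry-in 0); Q=2 is free and consistent — try it ⇒ Q=2.
Step 2. [col 1: Q + U ≡ O (mod 10)] O=5 is one option consistent with column 1 (Q + U ≡ O (mod 10), carry-in 0) — take it, so O=5.
Step 3. [col 1: Q + U ≡ O (mod 10)] column 1 reads Q+U+carry(0)=O with Q=2, O=5; with digits 2,5 already taken and all letters distinct, the only value for U is 3. So U=3.
Step 4. [col 2: A + A ≡ V (mod 10)] several values work for V in column 2 (A + A ≡ V (mod 10), carry-in 0); try V=8, so V=8.
Step 5. [col 2: A + A ≡ V (mod 10)] A=4 is one option consistent with column 2 (A + A ≡ V (mod 10), carry-in 0) — take it, so A=4.
Step 6. [col 3: L + Q ≡ S (mod 10)] column 3 (L + Q ≡ S (mod 10), carry-in 0) doesn't pin S yet; pick S=9 and continue. So S=9.
Step 7. [col 3: L + Q ≡ S (mod 10)] column 3 reads L+Q+carry(0)=S with Q=2, S=9; with digits 2,3,4,5,8,9 already taken and all letters distinct, the only value for L is 7, so L=7.
Step 8. [col 4: U + V ≡ Y (mod 10)] column 4 reads U+V+carry(0)=Y with U=3, V=8; with digits 2,3,4,5,7,8,9 already taken and all letters distinct, the only value for Y is 1, so Y=1.
Step 9. [col 6: Q + U ≡ F (mod 10)] column 6 reads Q+U+carry(1)=F with Q=2, U=3; with digits 1,2,3,4,5,7,8,9 already taken and all letters distinct, the only value for F is 6 ⇒ F=6.

Answer: A=4, F=6, L=7, O=5, Q=2, S=9, U=3, V=8, Y=1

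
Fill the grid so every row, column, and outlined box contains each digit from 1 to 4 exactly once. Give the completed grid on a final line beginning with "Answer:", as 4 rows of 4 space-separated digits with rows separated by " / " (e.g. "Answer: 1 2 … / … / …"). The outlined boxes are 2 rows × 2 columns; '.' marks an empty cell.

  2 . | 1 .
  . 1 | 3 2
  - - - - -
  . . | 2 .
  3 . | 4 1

Step 1. [r3c2∈{4}] r3c2's peers cover all but 4. So r3c2=4.
Step 2. [r3c4∈{3}] r3c4 has the single candidate 3. So r3c4=3.
Step 3. [r1c4∈{4}] only 4 remains possible at r1c4 ⇒ r1c4=4.
Step 4. [r4c2∈{2}] r4c2 is down to just 2. So r4c2=2.
Step 5. [r1c2∈{3}] r1c2's peers cover all but 3. So r1c2=3.
Step 6. [r2c1∈{4}] only 4 remains possible at r2c1, so r2c1=4.
Step 7. [r3c1∈{1}] nothing but 1 survives at r3c1 ⇒ r3c1=1.

Answer: 2 3 1 4 / 4 1 3 2 / 1 4 2 3 / 3 2 4 1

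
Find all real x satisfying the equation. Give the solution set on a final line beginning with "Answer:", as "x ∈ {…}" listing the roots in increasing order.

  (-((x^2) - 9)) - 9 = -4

Step 1. [(-((x^2) - 9)) - 9 = -4] -9 is outermost — add 9 both sides. So sub: -((x^2) - 9) = 5.
Step 2. [-((x^2) - 9) = 5] flip signs both sides ⇒ neg: (x^2) - 9 = -5.
Step 3. [(x^2) - 9 = -5] -9 is outermost — add 9 both sides. So sub: x^2 = 4.
Step 4. [x^2 = 4] √ both sides: 4 ≥ 0 gives two branches. So sqrt: x = 2 or -2.

Answer: x ∈ {-2, 2}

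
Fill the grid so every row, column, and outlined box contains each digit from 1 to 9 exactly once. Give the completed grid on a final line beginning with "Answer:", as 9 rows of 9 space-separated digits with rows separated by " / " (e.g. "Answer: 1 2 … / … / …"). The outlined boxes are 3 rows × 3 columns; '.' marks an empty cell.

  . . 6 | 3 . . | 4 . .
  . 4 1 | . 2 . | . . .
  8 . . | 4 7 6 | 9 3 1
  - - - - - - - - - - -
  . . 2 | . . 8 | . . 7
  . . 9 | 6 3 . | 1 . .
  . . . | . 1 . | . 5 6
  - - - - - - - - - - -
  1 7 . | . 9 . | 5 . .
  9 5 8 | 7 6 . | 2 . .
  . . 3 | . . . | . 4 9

Step 1. [r8c6∈{1,3,4}] 4 has one home in row 8: r8c6, so r8c6=4.
Step 2. [r2c1∈{3,5,7}] r2c1 is the only open cell in row 2 admitting 3 ⇒ r2c1=3.
Step 3. [r1c1∈{2,5,7}] across box 1, 7 lands solely at r1c1 ⇒ r1c1=7.
Step 4. [r9c1∈{2,6}] r9c1 is the only open cell in col 1 admitting 2, so r9c1=2.
Step 5. [r9c7∈{6,7,8}] row 9 places 7 nowhere but r9c7. So r9c7=7.
Step 6. [r6c1∈{4}] r6c1 is down to just 4 ⇒ r6c1=4.
Step 7. [r5c2∈{8}] nothing but 8 survives at r5c2. So r5c2=8.
Step 8. [r5c8∈{2}] r5c8 has the single candidate 2 ⇒ r5c8=2.
Step 9. [r1c8∈{8}] r1c8 is down to just 8 ⇒ r1c8=8.
Step 10. [r1c5∈{5}] nothing but 5 survives at r1c5, so r1c5=5.
Step 11. [r9c4∈{1,5,8}] 1 has one home in col 4: r9c4 ⇒ r9c4=1.
Step 12. [r4c4∈{5,9}] across col 4, 5 lands solely at r4c4, so r4c4=5.
Step 13. [r2c6∈{9}] nothing but 9 survives at r2c6. So r2c6=9.
Step 14. [r4c2∈{1,3,6}] in row 4, 1 fits only at r4c2, so r4c2=1.
Step 15. [r7c9∈{3,8}] col 9 places 8 nowhere but r7c9. So r7c9=8.
Step 16. [r7c4∈{2}] nothing but 2 survives at r7c4. So r7c4=2.
Step 17. [r6c6∈{2,7}] 2 has one home in row 6: r6c6. So r6c6=2.
Step 18. [r1c9∈{2}] nothing but 2 survives at r1c9 ⇒ r1c9=2.
Step 19. [r6c2∈{3}] only 3 remains possible at r6c2 ⇒ r6c2=3.
Step 20. [r2c7∈{6}] r2c7 is down to just 6 ⇒ r2c7=6.
Step 21. [r2c9∈{5}] nothing but 5 survives at r2c9, so r2c9=5.
Step 22. [r5c9∈{4}] nothing but 4 survives at r5c9. So r5c9=4.
Step 23. [r1c6∈{1}] r1c6 is down to just 1. So r1c6=1.
Step 24. [r5c6∈{7}] nothing but 7 survives at r5c6. So r5c6=7.
Step 25. [r2c8∈{7}] nothing but 7 survives at r2c8, so r2c8=7.
Step 26. [r9c6∈{5}] r9c6 is down to just 5, so r9c6=5.
Step 27. [r9c5∈{8}] r9c5 has the single candidate 8 ⇒ r9c5=8.
Step 28. [r3c3∈{5}] r3c3's peers cover all but 5. So r3c3=5.
Step 29. [r7c3∈{4}] nothing but 4 survives at r7c3 ⇒ r7c3=4.
Step 30. [r7c6∈{3}] only 3 remains possible at r7c6. So r7c6=3.
Step 31. [r6c4∈{9}] r6c4's peers cover all but 9. So r6c4=9.
Step 32. [r2c4∈{8}] r2c4 has the single candidate 8, so r2c4=8.
Step 33. [r8c8∈{1}] r8c8 has the single candidate 1. So r8c8=1.
Step 34. [r5c1∈{5}] r5c1 has the single candidate 5 ⇒ r5c1=5.
Step 35. [r6c7∈{8}] r6c7's peers cover all but 8, so r6c7=8.
Step 36. [r4c1∈{6}] r4c1 is down to just 6. So r4c1=6.
Step 37. [r4c8∈{9}] r4c8's peers cover all but 9 ⇒ r4c8=9.
Step 38. [r7c8∈{6}] r7c8 is down to just 6, so r7c8=6.
Step 39. [r3c2∈{2}] r3c2's peers cover all but 2. So r3c2=2.
Step 40. [r6c3∈{7}] r6c3's peers cover all but 7 ⇒ r6c3=7.
Step 41. [r8c9∈{3}] nothing but 3 survives at r8c9. So r8c9=3.
Step 42. [r4c5∈{4}] r4c5 is down to just 4. So r4c5=4.
Step 43. [r4c7∈{3}] only 3 remains possible at r4c7, so r4c7=3.
Step 44. [r1c2∈{9}] nothing but 9 survives at r1c2. So r1c2=9.
Step 45. [r9c2∈{6}] r9c2's peers cover all but 6. So r9c2=6.

Answer: 7 9 6 3 5 1 4 8 2 / 3 4 1 8 2 9 6 7 5 / 8 2 5 4 7 6 9 3 1 / 6 1 2 5 4 8 3 9 7 / 5 8 9 6 3 7 1 2 4 / 4 3 7 9 1 2 8 5 6 / 1 7 4 2 9 3 5 6 8 / 9 5 8 7 6 4 2 1 3 / 2 6 3 1 8 5 7 4 9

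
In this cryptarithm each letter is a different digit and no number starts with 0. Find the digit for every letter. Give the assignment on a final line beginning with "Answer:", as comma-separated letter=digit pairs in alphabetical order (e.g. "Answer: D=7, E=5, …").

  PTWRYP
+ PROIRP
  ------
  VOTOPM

Step 1. [col 1: P + P ≡ M (mod 10)] no forcing yet in column 1 (carry-in 0); P=2 is free and consistent — try it ⇒ P=2.
Step 2. [col 1: P + P ≡ M (mod 10)] from column 1 (P=2, carry-in 0, digits 2 already taken and all letters distinct): M must equal 4 ⇒ M=4.
Step 3. [col 2: Y + R ≡ P (mod 10)] column 2 (Y + R ≡ P (mod 10), carry-in 0) doesn't pin R yet; pick R=3 and continue, so R=3.
Step 4. [col 2: Y + R ≡ P (mod 10)] column 2 reads Y+R+carry(0)=P with R=3, P=2; with digits 2,3,4 already taken and all letters distinct, the only value for Y is 9, so Y=9.
Step 5. [col 3: R + I ≡ O (mod 10)] column 3 (R + I ≡ O (mod 10), carry-in 1) doesn't pin I yet; pick I=7 and continue. So I=7.
Step 6. [col 3: R + I ≡ O (mod 10)] column 3 reads R+I+carry(1)=O with R=3, I=7; with digits 2,3,4,7,9 already taken and all letters distinct, the only value for O is 1. So O=1.
Step 7. [col 4: W + O ≡ T (mod 10)] several values work for T in column 4 (W + O ≡ T (mod 10), carry-in 1); try T=8 ⇒ T=8.
Step 8. [col 4: W + O ≡ T (mod 10)] column 4: given O=1, T=8, carry-in 1, and digits 1,2,3,4,7,8,9 already taken and all letters distinct, W+O≡T (mod 10) forces W=6. So W=6.
Step 9. [col 6: P + P ≡ V (mod 10)] in column 6 we have P+P≡V with carry-in 1; given P=2 and digits 1,2,3,4,6,7,8,9 already taken and all letters distinct, that pins V to 5 ⇒ V=5.

Answer: I=7, M=4, O=1, P=2, R=3, T=8, V=5, W=6, Y=9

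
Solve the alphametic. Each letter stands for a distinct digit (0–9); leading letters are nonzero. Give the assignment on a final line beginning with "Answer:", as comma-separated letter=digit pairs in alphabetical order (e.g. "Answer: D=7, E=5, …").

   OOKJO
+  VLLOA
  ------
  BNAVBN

Step 1. [B] adding two 5-digit numbers gives at most 5+1 digits, and here it does — B is that final carry and must be 1, so B=1.
Step 2. [col 1: O + A ≡ N (mod 10)] several values work for O in column 1 (O + A ≡ N (mod 10), carry-in 0); try O=8 ⇒ O=8.
Step 3. [col 1: O + A ≡ N (mod 10)] no forcing yet in column 1 (carry-in 0); A=5 is free and consistent — try it. So A=5.
Step 4. [col 1: O + A ≡ N (mod 10)] in column 1 we have O+A≡N with carry-in 0; given O=8, A=5 and digits 1,5,8 already taken and all letters distinct, that pins N to 3 ⇒ N=3.
Step 5. [col 2: J + O ≡ B (mod 10)] column 2: given O=8, B=1, carry-in 1, and digits 1,3,5,8 already taken and all letters distinct, J+O≡B (mod 10) forces J=2, so J=2.
Step 6. [col 3: K + L ≡ V (mod 10)] no forcing yet in column 3 (carry-in 1); V=4 is free and consistent — try it, so V=4.
Step 7. [col 3: K + L ≡ V (mod 10)] column 3 (K + L ≡ V (mod 10), carry-in 1) doesn't pin L yet; pick L=6 and continue ⇒ L=6.
Step 8. [col 3: K + L ≡ V (mod 10)] column 3 reads K+L+carry(1)=V with L=6, V=4; with digits 1,2,3,4,5,6,8 already taken and all letters distinct, the only value for K is 7. So K=7.

Answer: A=5, B=1, J=2, K=7, L=6, N=3, O=8, V=4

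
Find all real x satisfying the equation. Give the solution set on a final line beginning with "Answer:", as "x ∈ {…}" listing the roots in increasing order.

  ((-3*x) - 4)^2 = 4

Step 1. [((-3*x) - 4)^2 = 4] √ both sides: 4 ≥ 0 gives two branches. So sqrt: (-3*x) - 4 = 2 or -2.
Step 2. [(-3*x) - 4 = 2 or -2] 4 comes off first (add 4), so sub: -3*x = 6 or 2.
Step 3. [-3*x = 6 or 2] -3·(inner) — divide through by -3 ⇒ div: x = -2 or -2/3.

Answer: x ∈ {-2, -2/3}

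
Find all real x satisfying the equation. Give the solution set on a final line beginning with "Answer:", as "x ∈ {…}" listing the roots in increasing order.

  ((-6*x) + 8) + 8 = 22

Step 1. [((-6*x) + 8) + 8 = 22] +8 is outermost — subtract 8 both sides ⇒ sub: (-6*x) + 8 = 14.
Step 2. [(-6*x) + 8 = 14] +8 is outermost — subtract 8 both sides ⇒ sub: -6*x = 6.
Step 3. [-6*x = 6] leading coefficient -6: divide by -6 ⇒ div: x = -1.

Answer: x ∈ {-1}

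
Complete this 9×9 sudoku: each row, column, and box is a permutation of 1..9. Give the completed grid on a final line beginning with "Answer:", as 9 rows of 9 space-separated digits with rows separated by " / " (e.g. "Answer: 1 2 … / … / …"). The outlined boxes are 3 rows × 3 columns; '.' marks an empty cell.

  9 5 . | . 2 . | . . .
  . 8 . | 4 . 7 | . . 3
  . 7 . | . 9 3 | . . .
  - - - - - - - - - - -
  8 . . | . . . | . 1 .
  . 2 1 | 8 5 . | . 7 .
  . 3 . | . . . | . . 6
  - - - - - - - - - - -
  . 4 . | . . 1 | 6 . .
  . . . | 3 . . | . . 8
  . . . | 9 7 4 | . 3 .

Step 1. [r8c6∈{2,5,6}] r8c6 is the only open cell in col 6 admitting 5 ⇒ r8c6=5.
Step 2. [r7c4∈{2}] r7c4's peers cover all but 2, so r7c4=2.
Step 3. [r3c4∈{1,5,6}] 5 has one home in col 4: r3c4, so r3c4=5.
Step 4. [r8c5∈{6}] nothing but 6 survives at r8c5 ⇒ r8c5=6.
Step 5. [r9c3∈{2,5,6,8}] r9c3 is the only open cell in row 9 admitting 8 ⇒ r9c3=8.
Step 6. [r2c5∈{1}] r2c5 has the single candidate 1 ⇒ r2c5=1.
Step 7. [r3c1∈{1,2,4,6}] across box 1, 1 lands solely at r3c1, so r3c1=1.
Step 8. [r6c5∈{4}] r6c5's peers cover all but 4. So r6c5=4.
Step 9. [r1c4∈{6}] r1c4's peers cover all but 6, so r1c4=6.
Step 10. [r5c1∈{4,6}] r5c1 is the only open cell in col 1 admitting 4. So r5c1=4.
Step 11. [r5c9∈{9}] nothing but 9 survives at r5c9. So r5c9=9.
Step 12. [r7c1∈{3,5,7}] in col 1, 3 fits only at r7c1, so r7c1=3.
Step 13. [r1c6∈{8}] r1c6's peers cover all but 8, so r1c6=8.
Step 14. [r1c8∈{4}] r1c8 has the single candidate 4, so r1c8=4.
Step 15. [r3c9∈{2}] nothing but 2 survives at r3c9. So r3c9=2.
Step 16. [r8c7∈{1,2,4,7,9}] row 8 places 4 nowhere but r8c7, so r8c7=4.
Step 17. [r7c9∈{5,7}] box 9 places 7 nowhere but r7c9. So r7c9=7.
Step 18. [r3c7∈{8}] r3c7's peers cover all but 8. So r3c7=8.
Step 19. [r6c8∈{2,5,8}] row 6 places 8 nowhere but r6c8, so r6c8=8.
Step 20. [r8c8∈{2,9}] 2 has one home in col 8: r8c8, so r8c8=2.
Step 21. [r7c8∈{5,9}] in box 9, 9 fits only at r7c8, so r7c8=9.
Step 22. [r7c3∈{5}] r7c3 is down to just 5 ⇒ r7c3=5.
Step 23. [r2c8∈{5,6}] in col 8, 5 fits only at r2c8. So r2c8=5.
Step 24. [r9c1∈{2,6}] row 9 places 2 nowhere but r9c1 ⇒ r9c1=2.
Step 25. [r2c1∈{6}] only 6 remains possible at r2c1. So r2c1=6.
Step 26. [r4c3∈{6,7,9}] 6 has one home in col 3: r4c3, so r4c3=6.
Step 27. [r4c2∈{9}] nothing but 9 survives at r4c2 ⇒ r4c2=9.
Step 28. [r6c3∈{7}] only 7 remains possible at r6c3 ⇒ r6c3=7.
Step 29. [r4c6∈{2}] r4c6's peers cover all but 2. So r4c6=2.
Step 30. [r1c9∈{1}] r1c9 is down to just 1 ⇒ r1c9=1.
Step 31. [r9c9∈{5}] nothing but 5 survives at r9c9 ⇒ r9c9=5.
Step 32. [r4c7∈{3,5}] 5 has one home in row 4: r4c7, so r4c7=5.
Step 33. [r9c7∈{1}] r9c7 has the single candidate 1, so r9c7=1.
Step 34. [r6c6∈{9}] r6c6 is down to just 9, so r6c6=9.
Step 35. [r6c1∈{5}] r6c1 has the single candidate 5, so r6c1=5.
Step 36. [r8c3∈{9}] r8c3 has the single candidate 9 ⇒ r8c3=9.
Step 37. [r8c1∈{7}] r8c1 is down to just 7, so r8c1=7.
Step 38. [r4c4∈{7}] r4c4 is down to just 7, so r4c4=7.
Step 39. [r6c4∈{1}] nothing but 1 survives at r6c4, so r6c4=1.
Step 40. [r6c7∈{2}] only 2 remains possible at r6c7, so r6c7=2.
Step 41. [r8c2∈{1}] r8c2's peers cover all but 1. So r8c2=1.
Step 42. [r5c7∈{3}] r5c7 is down to just 3 ⇒ r5c7=3.
Step 43. [r7c5∈{8}] r7c5's peers cover all but 8 ⇒ r7c5=8.
Step 44. [r4c5∈{3}] r4c5's peers cover all but 3, so r4c5=3.
Step 45. [r1c3∈{3}] r1c3 is down to just 3 ⇒ r1c3=3.
Step 46. [r2c3∈{2}] nothing but 2 survives at r2c3. So r2c3=2.
Step 47. [r2c7∈{9}] only 9 remains possible at r2c7, so r2c7=9.
Step 48. [r1c7∈{7}] only 7 remains possible at r1c7. So r1c7=7.
Step 49. [r3c3∈{4}] only 4 remains possible at r3c3 ⇒ r3c3=4.
Step 50. [r4c9∈{4}] nothing but 4 survives at r4c9, so r4c9=4.
Step 51. [r9c2∈{6}] nothing but 6 survives at r9c2, so r9c2=6.
Step 52. [r5c6∈{6}] r5c6 has the single candidate 6, so r5c6=6.
Step 53. [r3c8∈{6}] r3c8's peers cover all but 6 ⇒ r3c8=6.

Answer: 9 5 3 6 2 8 7 4 1 / 6 8 2 4 1 7 9 5 3 / 1 7 4 5 9 3 8 6 2 / 8 9 6 7 3 2 5 1 4 / 4 2 1 8 5 6 3 7 9 / 5 3 7 1 4 9 2 8 6 / 3 4 5 2 8 1 6 9 7 / 7 1 9 3 6 5 4 2 8 / 2 6 8 9 7 4 1 3 5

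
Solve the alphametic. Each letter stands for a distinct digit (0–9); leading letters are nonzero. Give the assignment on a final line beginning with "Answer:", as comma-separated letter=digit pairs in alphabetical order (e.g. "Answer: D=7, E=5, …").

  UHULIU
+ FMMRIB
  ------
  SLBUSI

Step 1. [col 1: U + B ≡ I (mod 10)] no forcing yet in column 1 (carry-in 0); I=9 is free and consistent — try it ⇒ I=9.
Step 2. [col 1: U + B ≡ I (mod 10)] U=6 is one option consistent with column 1 (U + B ≡ I (mod 10), carry-in 0) — take it, so U=6.
Step 3. [col 1: U + B ≡ I (mod 10)] column 1: given U=6, I=9, carry-in 0, and digits 6,9 already taken and all letters distinct, U+B≡I (mod 10) forces B=3 ⇒ B=3.
Step 4. [col 2: I + I ≡ S (mod 10)] from column 2 (I=9, carry-in 0, digits 3,6,9 already taken and all letters distinct): S must equal 8. So S=8.
Step 5. [col 3: L + R ≡ U (mod 10)] column 3 (L + R ≡ U (mod 10), carry-in 1) doesn't pin R yet; pick R=5 and continue, so R=5.
Step 6. [col 3: L + R ≡ U (mod 10)] from column 3 (R=5, U=6, carry-in 1, digits 3,5,6,8,9 already taken and all letters distinct): L must equal 0, so L=0.
Step 7. [col 4: U + M ≡ B (mod 10)] column 4: given U=6, B=3, carry-in 0, and digits 0,3,5,6,8,9 already taken and all letters distinct, U+M≡B (mod 10) forces M=7 ⇒ M=7.
Step 8. [col 5: H + M ≡ L (mod 10)] in column 5 we have H+M≡L with carry-in 1; given M=7, L=0 and digits 0,3,5,6,7,8,9 already taken and all letters distinct, that pins H to 2, so H=2.
Step 9. [col 6: U + F ≡ S (mod 10)] from column 6 (U=6, S=8, carry-in 1, digits 0,2,3,5,6,7,8,9 already taken and all letters distinct): F must equal 1, so F=1.

Answer: B=3, F=1, H=2, I=9, L=0, M=7, R=5, S=8, U=6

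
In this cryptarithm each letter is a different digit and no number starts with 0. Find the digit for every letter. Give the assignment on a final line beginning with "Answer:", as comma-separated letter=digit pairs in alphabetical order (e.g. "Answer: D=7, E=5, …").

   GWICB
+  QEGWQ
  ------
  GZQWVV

Step 1. [G] the sum has 6 digits but both addends have 5; that extra leading digit G is the final carry, namely 1 ⇒ G=1.
Step 2. [col 1: B + Q ≡ V (mod 10)] column 1 (B + Q ≡ V (mod 10), carry-in 0) doesn't pin Q yet; pick Q=9 and continue, so Q=9.
Step 3. [col 1: B + Q ≡ V (mod 10)] no forcing yet in column 1 (carry-in 0); B=8 is free and consistent — try it. So B=8.
Step 4. [col 1: B + Q ≡ V (mod 10)] column 1: given B=8, Q=9, carry-in 0, and digits 1,8,9 already taken and all letters distinct, B+Q≡V (mod 10) forces V=7 ⇒ V=7.
Step 5. [col 2: C + W ≡ V (mod 10)] W=4 is one option consistent with column 2 (C + W ≡ V (mod 10), carry-in 1) — take it. So W=4.
Step 6. [col 2: C + W ≡ V (mod 10)] column 2: given W=4, V=7, carry-in 1, and digits 1,4,7,8,9 already taken and all letters distinct, C+W≡V (mod 10) forces C=2, so C=2.
Step 7. [col 3: I + G ≡ W (mod 10)] in column 3 we have I+G≡W with carry-in 0; given G=1, W=4 and digits 1,2,4,7,8,9 already taken and all letters distinct, that pins I to 3. So I=3.
Step 8. [col 4: W + E ≡ Q (mod 10)] column 4: given W=4, Q=9, carry-in 0, and digits 1,2,3,4,7,8,9 already taken and all letters distinct, W+E≡Q (mod 10) forces E=5, so E=5.
Step 9. [col 5: G + Q ≡ Z (mod 10)] column 5 reads G+Q+carry(0)=Z with G=1, Q=9; with digits 1,2,3,4,5,7,8,9 already taken and all letters distinct, the only value for Z is 0 ⇒ Z=0.

Answer: B=8, C=2, E=5, G=1, I=3, Q=9, V=7, W=4, Z=0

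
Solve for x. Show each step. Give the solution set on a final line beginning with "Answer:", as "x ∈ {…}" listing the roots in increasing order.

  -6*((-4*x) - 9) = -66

Step 1. [-6*((-4*x) - 9) = -66] leading coefficient -6: divide by -6 ⇒ div: (-4*x) - 9 = 11.
Step 2. [(-4*x) - 9 = 11] add 9: x sits inside (… - 9) ⇒ sub: -4*x = 20.
Step 3. [-4*x = 20] -4 out front; divide by -4, so div: x = -5.

Answer: x ∈ {-5}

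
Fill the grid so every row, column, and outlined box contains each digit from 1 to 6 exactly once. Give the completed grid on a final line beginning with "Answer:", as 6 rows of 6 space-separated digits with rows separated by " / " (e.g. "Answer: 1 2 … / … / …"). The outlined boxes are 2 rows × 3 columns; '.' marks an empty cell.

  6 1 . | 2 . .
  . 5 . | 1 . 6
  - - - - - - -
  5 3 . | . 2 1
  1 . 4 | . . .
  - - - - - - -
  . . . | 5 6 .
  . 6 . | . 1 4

Step 1. [r1c3∈{3}] nothing but 3 survives at r1c3. So r1c3=3.
Step 2. [r5c6∈{2,3}] across col 6, 2 lands solely at r5c6, so r5c6=2.
Step 3. [r2c1∈{2,4}] box 1 places 4 nowhere but r2c1. So r2c1=4.
Step 4. [r4c6∈{3,5}] 3 has one home in col 6: r4c6. So r4c6=3.
Step 5. [r6c1∈{2,3}] col 1 places 2 nowhere but r6c1. So r6c1=2.
Step 6. [r3c3∈{6}] r3c3 is down to just 6 ⇒ r3c3=6.
Step 7. [r4c5∈{5}] only 5 remains possible at r4c5 ⇒ r4c5=5.
Step 8. [r3c4∈{4}] nothing but 4 survives at r3c4. So r3c4=4.
Step 9. [r2c3∈{2}] r2c3 has the single candidate 2, so r2c3=2.
Step 10. [r4c4∈{6}] r4c4 is down to just 6, so r4c4=6.
Step 11. [r6c3∈{5}] r6c3 has the single candidate 5. So r6c3=5.
Step 12. [r2c5∈{3}] r2c5 is down to just 3 ⇒ r2c5=3.
Step 13. [r5c2∈{4}] only 4 remains possible at r5c2. So r5c2=4.
Step 14. [r1c6∈{5}] r1c6's peers cover all but 5 ⇒ r1c6=5.
Step 15. [r6c4∈{3}] r6c4 has the single candidate 3. So r6c4=3.
Step 16. [r4c2∈{2}] only 2 remains possible at r4c2. So r4c2=2.
Step 17. [r5c1∈{3}] r5c1 is down to just 3. So r5c1=3.
Step 18. [r5c3∈{1}] r5c3 is down to just 1, so r5c3=1.
Step 19. [r1c5∈{4}] only 4 remains possible at r1c5 ⇒ r1c5=4.

Answer: 6 1 3 2 4 5 / 4 5 2 1 3 6 / 5 3 6 4 2 1 / 1 2 4 6 5 3 / 3 4 1 5 6 2 / 2 6 5 3 1 4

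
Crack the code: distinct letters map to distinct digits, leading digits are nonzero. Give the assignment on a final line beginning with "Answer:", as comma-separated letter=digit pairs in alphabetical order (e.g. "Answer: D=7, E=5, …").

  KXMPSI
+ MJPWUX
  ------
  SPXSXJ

Step 1. [col 1: I + X ≡ J (mod 10)] J=8 is one option consistent with column 1 (I + X ≡ J (mod 10), carry-in 0) — take it. So J=8.
Step 2. [col 1: I + X ≡ J (mod 10)] no forcing yet in column 1 (carry-in 0); I=5 is free and consistent — try it. So I=5.
Step 3. [col 1: I + X ≡ J (mod 10)] from column 1 (I=5, J=8, carry-in 0, digits 5,8 already taken and all letters distinct): X must equal 3 ⇒ X=3.
Step 4. [col 2: S + U ≡ X (mod 10)] no forcing yet in column 2 (carry-in 0); S=9 is free and consistent — try it. So S=9.
Step 5. [col 2: S + U ≡ X (mod 10)] column 2: given S=9, X=3, carry-in 0, and digits 3,5,8,9 already taken and all letters distinct, S+U≡X (mod 10) forces U=4 ⇒ U=4.
Step 6. [col 3: P + W ≡ S (mod 10)] several values work for W in column 3 (P + W ≡ S (mod 10), carry-in 1); try W=7 ⇒ W=7.
Step 7. [col 3: P + W ≡ S (mod 10)] column 3 reads P+W+carry(1)=S with W=7, S=9; with digits 3,4,5,7,8,9 already taken and all letters distinct, the only value for P is 1. So P=1.
Step 8. [col 4: M + P ≡ X (mod 10)] from column 4 (P=1, X=3, carry-in 0, digits 1,3,4,5,7,8,9 already taken and all letters distinct): M must equal 2. So M=2.
Step 9. [col 6: K + M ≡ S (mod 10)] in column 6 we have K+M≡S with carry-in 1; given M=2, S=9 and digits 1,2,3,4,5,7,8,9 already taken and all letters distinct, that pins K to 6. So K=6.

Answer: I=5, J=8, K=6, M=2, P=1, S=9, U=4, W=7, X=3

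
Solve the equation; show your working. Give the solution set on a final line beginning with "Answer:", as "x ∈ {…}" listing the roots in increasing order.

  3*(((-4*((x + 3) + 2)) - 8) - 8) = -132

Step 1. [3*(((-4*((x + 3) + 2)) - 8) - 8) = -132] divide by the outer 3. So div: ((-4*((x + 3) + 2)) - 8) - 8 = -44.
Step 2. [((-4*((x + 3) + 2)) - 8) - 8 = -44] the outer -8 inverts by adding 8 ⇒ sub: (-4*((x + 3) + 2)) - 8 = -36.
Step 3. [(-4*((x + 3) + 2)) - 8 = -36] -4 | LHS and -4 | -36: pull -4 out. So factor: ((x + 3) + 2) + 2 = 9.
Step 4. [((x + 3) + 2) + 2 = 9] 2 comes off first (subtract 2) ⇒ sub: (x + 3) + 2 = 7.
Step 5. [(x + 3) + 2 = 7] peel the +2: subtract 2 from each side, so sub: x + 3 = 5.
Step 6. [x + 3 = 5] +3 is outermost — subtract 3 both sides ⇒ sub: x = 2.

Answer: x ∈ {2}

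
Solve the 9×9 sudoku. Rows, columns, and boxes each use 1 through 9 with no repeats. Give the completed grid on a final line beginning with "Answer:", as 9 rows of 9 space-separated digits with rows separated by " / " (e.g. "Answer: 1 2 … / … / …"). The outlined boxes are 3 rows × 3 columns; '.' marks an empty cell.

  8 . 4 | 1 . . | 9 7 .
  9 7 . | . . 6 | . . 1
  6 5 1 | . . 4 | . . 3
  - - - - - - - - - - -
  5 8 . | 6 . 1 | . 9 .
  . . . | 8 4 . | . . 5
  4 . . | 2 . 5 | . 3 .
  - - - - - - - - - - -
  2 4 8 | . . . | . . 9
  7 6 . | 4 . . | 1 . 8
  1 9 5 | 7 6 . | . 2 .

Step 1. [r7c6∈{3}] only 3 remains possible at r7c6, so r7c6=3.
Step 2. [r1c6∈{2}] r1c6 has the single candidate 2, so r1c6=2.
Step 3. [r1c5∈{3,5}] r1c5 is the only open cell in row 1 admitting 5, so r1c5=5.
Step 4. [r4c9∈{2,4,7}] in col 9, 2 fits only at r4c9, so r4c9=2.
Step 5. [r6c9∈{6,7}] col 9 places 7 nowhere but r6c9, so r6c9=7.
Step 6. [r6c5∈{9}] only 9 remains possible at r6c5 ⇒ r6c5=9.
Step 7. [r3c8∈{8}] r3c8 is down to just 8 ⇒ r3c8=8.
Step 8. [r5c7∈{6}] only 6 remains possible at r5c7 ⇒ r5c7=6.
Step 9. [r5c3∈{2,3,7,9}] r5c3 is the only open cell in row 5 admitting 9. So r5c3=9.
Step 10. [r4c5∈{3,7}] box 5 places 3 nowhere but r4c5 ⇒ r4c5=3.
Step 11. [r8c8∈{5}] r8c8 has the single candidate 5. So r8c8=5.
Step 12. [r2c7∈{2,4,5}] r2c7 is the only open cell in row 2 admitting 5. So r2c7=5.
Step 13. [r5c2∈{1,2,3}] across row 5, 2 lands solely at r5c2, so r5c2=2.
Step 14. [r9c7∈{3,4}] 3 has one home in row 9: r9c7 ⇒ r9c7=3.
Step 15. [r2c4∈{3}] r2c4 is down to just 3. So r2c4=3.
Step 16. [r7c5∈{1}] r7c5's peers cover all but 1. So r7c5=1.
Step 17. [r9c9∈{4}] r9c9 is down to just 4, so r9c9=4.
Step 18. [r6c7∈{8}] r6c7 is down to just 8 ⇒ r6c7=8.
Step 19. [r3c7∈{2}] nothing but 2 survives at r3c7 ⇒ r3c7=2.
Step 20. [r9c6∈{8}] r9c6's peers cover all but 8, so r9c6=8.
Step 21. [r8c3∈{3}] nothing but 3 survives at r8c3 ⇒ r8c3=3.
Step 22. [r3c5∈{7}] r3c5's peers cover all but 7, so r3c5=7.
Step 23. [r2c3∈{2}] r2c3's peers cover all but 2, so r2c3=2.
Step 24. [r2c8∈{4}] r2c8 is down to just 4, so r2c8=4.
Step 25. [r1c2∈{3}] r1c2 is down to just 3, so r1c2=3.
Step 26. [r3c4∈{9}] nothing but 9 survives at r3c4. So r3c4=9.
Step 27. [r4c3∈{7}] r4c3's peers cover all but 7 ⇒ r4c3=7.
Step 28. [r8c5∈{2}] r8c5 has the single candidate 2 ⇒ r8c5=2.
Step 29. [r7c7∈{7}] nothing but 7 survives at r7c7. So r7c7=7.
Step 30. [r7c8∈{6}] only 6 remains possible at r7c8 ⇒ r7c8=6.
Step 31. [r6c2∈{1}] r6c2 is down to just 1, so r6c2=1.
Step 32. [r7c4∈{5}] nothing but 5 survives at r7c4, so r7c4=5.
Step 33. [r8c6∈{9}] r8c6 is down to just 9. So r8c6=9.
Step 34. [r4c7∈{4}] nothing but 4 survives at r4c7, so r4c7=4.
Step 35. [r2c5∈{8}] nothing but 8 survives at r2c5, so r2c5=8.
Step 36. [r5c1∈{3}] r5c1 is down to just 3. So r5c1=3.
Step 37. [r5c6∈{7}] r5c6 is down to just 7, so r5c6=7.
Step 38. [r1c9∈{6}] r1c9 is down to just 6. So r1c9=6.
Step 39. [r5c8∈{1}] r5c8 is down to just 1, so r5c8=1.
Step 40. [r6c3∈{6}] r6c3 has the single candidate 6 ⇒ r6c3=6.

Answer: 8 3 4 1 5 2 9 7 6 / 9 7 2 3 8 6 5 4 1 / 6 5 1 9 7 4 2 8 3 / 5 8 7 6 3 1 4 9 2 / 3 2 9 8 4 7 6 1 5 / 4 1 6 2 9 5 8 3 7 / 2 4 8 5 1 3 7 6 9 / 7 6 3 4 2 9 1 5 8 / 1 9 5 7 6 8 3 2 4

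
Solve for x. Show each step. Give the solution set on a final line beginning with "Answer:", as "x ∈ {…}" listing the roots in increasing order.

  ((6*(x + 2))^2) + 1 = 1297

Step 1. [((6*(x + 2))^2) + 1 = 1297] peel the +1: subtract 1 from each side ⇒ sub: (6*(x + 2))^2 = 1296.
Step 2. [(6*(x + 2))^2 = 1296] √ both sides: 1296 ≥ 0 gives two branches, so sqrt: 6*(x + 2) = 36 or -36.
Step 3. [6*(x + 2) = 36 or -36] leading coefficient 6: divide by 6. So div: x + 2 = 6 or -6.
Step 4. [x + 2 = 6 or -6] the outer +2 inverts by subtracting 2 ⇒ sub: x = 4 or -8.

Answer: x ∈ {-8, 4}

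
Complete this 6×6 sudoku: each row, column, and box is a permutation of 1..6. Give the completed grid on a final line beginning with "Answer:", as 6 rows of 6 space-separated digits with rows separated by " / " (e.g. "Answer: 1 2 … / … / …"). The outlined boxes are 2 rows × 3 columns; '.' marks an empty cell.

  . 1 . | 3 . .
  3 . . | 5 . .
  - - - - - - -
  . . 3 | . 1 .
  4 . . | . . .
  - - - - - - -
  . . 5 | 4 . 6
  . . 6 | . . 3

Step 1. [r5c5∈{2}] r5c5's peers cover all but 2, so r5c5=2.
Step 2. [r3c6∈{2,4,5}] across row 3, 4 lands solely at r3c6, so r3c6=4.
Step 3. [r1c6∈{2}] nothing but 2 survives at r1c6. So r1c6=2.
Step 4. [r1c3∈{4}] only 4 remains possible at r1c3. So r1c3=4.
Step 5. [r1c5∈{6}] r1c5's peers cover all but 6, so r1c5=6.
Step 6. [r3c1∈{2,5,6}] col 1 places 6 nowhere but r3c1. So r3c1=6.
Step 7. [r4c6∈{5}] nothing but 5 survives at r4c6, so r4c6=5.
Step 8. [r4c2∈{2}] r4c2's peers cover all but 2 ⇒ r4c2=2.
Step 9. [r5c1∈{1}] only 1 remains possible at r5c1, so r5c1=1.
Step 10. [r2c3∈{2}] r2c3 has the single candidate 2. So r2c3=2.
Step 11. [r4c3∈{1}] r4c3 has the single candidate 1 ⇒ r4c3=1.
Step 12. [r6c1∈{2}] r6c1's peers cover all but 2 ⇒ r6c1=2.
Step 13. [r3c4∈{2}] r3c4 has the single candidate 2 ⇒ r3c4=2.
Step 14. [r2c6∈{1}] only 1 remains possible at r2c6 ⇒ r2c6=1.
Step 15. [r4c5∈{3}] r4c5 is down to just 3 ⇒ r4c5=3.
Step 16. [r5c2∈{3}] r5c2's peers cover all but 3 ⇒ r5c2=3.
Step 17. [r2c5∈{4}] r2c5 is down to just 4. So r2c5=4.
Step 18. [r6c4∈{1}] r6c4's peers cover all but 1 ⇒ r6c4=1.
Step 19. [r2c2∈{6}] only 6 remains possible at r2c2, so r2c2=6.
Step 20. [r3c2∈{5}] only 5 remains possible at r3c2, so r3c2=5.
Step 21. [r1c1∈{5}] only 5 remains possible at r1c1. So r1c1=5.
Step 22. [r6c5∈{5}] r6c5 is down to just 5, so r6c5=5.
Step 23. [r6c2∈{4}] r6c2's peers cover all but 4, so r6c2=4.
Step 24. [r4c4∈{6}] nothing but 6 survives at r4c4, so r4c4=6.

Answer: 5 1 4 3 6 2 / 3 6 2 5 4 1 / 6 5 3 2 1 4 / 4 2 1 6 3 5 / 1 3 5 4 2 6 / 2 4 6 1 5 3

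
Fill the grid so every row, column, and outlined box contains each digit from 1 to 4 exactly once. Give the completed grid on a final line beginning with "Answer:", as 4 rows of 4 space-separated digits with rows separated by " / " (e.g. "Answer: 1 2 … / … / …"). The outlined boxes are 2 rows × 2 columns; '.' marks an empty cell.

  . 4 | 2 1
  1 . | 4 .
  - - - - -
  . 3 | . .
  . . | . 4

Step 1. [r4c2∈{1,2}] in col 2, 1 fits only at r4c2. So r4c2=1.
Step 2. [r3c1∈{2,4}] row 3 places 4 nowhere but r3c1, so r3c1=4.
Step 3. [r1c1∈{3}] r1c1 has the single candidate 3 ⇒ r1c1=3.
Step 4. [r4c3∈{3}] r4c3 has the single candidate 3. So r4c3=3.
Step 5. [r3c4∈{2}] only 2 remains possible at r3c4 ⇒ r3c4=2.
Step 6. [r4c1∈{2}] r4c1 has the single candidate 2. So r4c1=2.
Step 7. [r2c2∈{2}] r2c2's peers cover all but 2. So r2c2=2.
Step 8. [r3c3∈{1}] r3c3's peers cover all but 1. So r3c3=1.
Step 9. [r2c4∈{3}] r2c4 is down to just 3, so r2c4=3.

Answer: 3 4 2 1 / 1 2 4 3 / 4 3 1 2 / 2 1 3 4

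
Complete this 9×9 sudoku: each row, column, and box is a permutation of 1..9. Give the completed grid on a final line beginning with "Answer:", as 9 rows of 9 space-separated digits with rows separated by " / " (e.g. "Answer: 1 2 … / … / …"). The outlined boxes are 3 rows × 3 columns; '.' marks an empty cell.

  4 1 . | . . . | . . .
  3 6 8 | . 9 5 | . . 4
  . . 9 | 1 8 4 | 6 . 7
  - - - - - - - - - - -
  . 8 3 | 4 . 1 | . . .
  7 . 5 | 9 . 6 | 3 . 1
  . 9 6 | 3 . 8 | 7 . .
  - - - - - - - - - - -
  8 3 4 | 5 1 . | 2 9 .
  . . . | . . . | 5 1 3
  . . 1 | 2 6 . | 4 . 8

Step 1. [r4c1∈{2}] r4c1 is down to just 2. So r4c1=2.
Step 2. [r1c6∈{2,3,7}] in col 6, 2 fits only at r1c6, so r1c6=2.
Step 3. [r6c9∈{2,5}] in col 9, 2 fits only at r6c9, so r6c9=2.
Step 4. [r7c6∈{7}] nothing but 7 survives at r7c6 ⇒ r7c6=7.
Step 5. [r3c8∈{2,3,5}] across row 3, 3 lands solely at r3c8, so r3c8=3.
Step 6. [r1c3∈{7}] only 7 remains possible at r1c3, so r1c3=7.
Step 7. [r6c8∈{4,5}] in row 6, 4 fits only at r6c8, so r6c8=4.
Step 8. [r1c7∈{8,9}] r1c7 is the only open cell in col 7 admitting 8, so r1c7=8.
Step 9. [r1c9∈{5,9}] in row 1, 9 fits only at r1c9 ⇒ r1c9=9.
Step 10. [r4c9∈{5,6}] 5 has one home in col 9: r4c9. So r4c9=5.
Step 11. [r8c6∈{9}] r8c6's peers cover all but 9, so r8c6=9.
Step 12. [r8c2∈{2,7}] 7 has one home in row 8: r8c2. So r8c2=7.
Step 13. [r9c2∈{5}] nothing but 5 survives at r9c2, so r9c2=5.
Step 14. [r3c1∈{5}] r3c1 has the single candidate 5 ⇒ r3c1=5.
Step 15. [r1c5∈{3}] r1c5 has the single candidate 3, so r1c5=3.
Step 16. [r5c5∈{2}] nothing but 2 survives at r5c5, so r5c5=2.
Step 17. [r1c4∈{6}] r1c4 is down to just 6. So r1c4=6.
Step 18. [r7c9∈{6}] only 6 remains possible at r7c9, so r7c9=6.
Step 19. [r8c1∈{6}] r8c1's peers cover all but 6 ⇒ r8c1=6.
Step 20. [r2c4∈{7}] r2c4's peers cover all but 7, so r2c4=7.
Step 21. [r3c2∈{2}] r3c2's peers cover all but 2. So r3c2=2.
Step 22. [r8c4∈{8}] r8c4 is down to just 8. So r8c4=8.
Step 23. [r5c8∈{8}] r5c8 has the single candidate 8. So r5c8=8.
Step 24. [r4c5∈{7}] only 7 remains possible at r4c5, so r4c5=7.
Step 25. [r8c3∈{2}] r8c3 has the single candidate 2 ⇒ r8c3=2.
Step 26. [r2c8∈{2}] only 2 remains possible at r2c8, so r2c8=2.
Step 27. [r8c5∈{4}] r8c5 is down to just 4 ⇒ r8c5=4.
Step 28. [r6c1∈{1}] r6c1 is down to just 1, so r6c1=1.
Step 29. [r9c1∈{9}] r9c1's peers cover all but 9 ⇒ r9c1=9.
Step 30. [r9c8∈{7}] r9c8 is down to just 7, so r9c8=7.
Step 31. [r9c6∈{3}] nothing but 3 survives at r9c6, so r9c6=3.
Step 32. [r2c7∈{1}] r2c7 has the single candidate 1. So r2c7=1.
Step 33. [r6c5∈{5}] r6c5's peers cover all but 5. So r6c5=5.
Step 34. [r1c8∈{5}] only 5 remains possible at r1c8, so r1c8=5.
Step 35. [r4c7∈{9}] r4c7 has the single candidate 9 ⇒ r4c7=9.
Step 36. [r5c2∈{4}] r5c2's peers cover all but 4. So r5c2=4.
Step 37. [r4c8∈{6}] r4c8 has the single candidate 6 ⇒ r4c8=6.

Answer: 4 1 7 6 3 2 8 5 9 / 3 6 8 7 9 5 1 2 4 / 5 2 9 1 8 4 6 3 7 / 2 8 3 4 7 1 9 6 5 / 7 4 5 9 2 6 3 8 1 / 1 9 6 3 5 8 7 4 2 / 8 3 4 5 1 7 2 9 6 / 6 7 2 8 4 9 5 1 3 / 9 5 1 2 6 3 4 7 8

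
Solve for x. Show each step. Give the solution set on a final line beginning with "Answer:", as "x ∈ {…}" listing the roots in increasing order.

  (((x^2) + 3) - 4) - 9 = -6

Step 1. [(((x^2) + 3) - 4) - 9 = -6] 9 comes off first (add 9), so sub: ((x^2) + 3) - 4 = 3.
Step 2. [((x^2) + 3) - 4 = 3] -4 is outermost — add 4 both sides, so sub: (x^2) + 3 = 7.
Step 3. [(x^2) + 3 = 7] +3 is outermost — subtract 3 both sides ⇒ sub: x^2 = 4.
Step 4. [x^2 = 4] √ both sides: 4 ≥ 0 gives two branches ⇒ sqrt: x = 2 or -2.

Answer: x ∈ {-2, 2}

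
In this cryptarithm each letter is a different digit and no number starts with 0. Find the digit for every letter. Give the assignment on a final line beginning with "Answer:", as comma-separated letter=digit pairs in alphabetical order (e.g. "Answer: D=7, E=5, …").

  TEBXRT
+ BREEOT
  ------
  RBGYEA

Step 1. [col 1: T + T ≡ A (mod 10)] A=2 is one option consistent with column 1 (T + T ≡ A (mod 10), carry-in 0) — take it ⇒ A=2.
Step 2. [col 1: T + T ≡ A (mod 10)] no forcing yet in column 1 (carry-in 0); T=1 is free and consistent — try it, so T=1.
Step 3. [col 2: R + O ≡ E (mod 10)] no forcing yet in column 2 (carry-in 0); E=7 is free and consistent — try it. So E=7.
Step 4. [col 2: R + O ≡ E (mod 10)] R=8 is one option consistent with column 2 (R + O ≡ E (mod 10), carry-in 0) — take it ⇒ R=8.
Step 5. [col 2: R + O ≡ E (mod 10)] column 2: given R=8, E=7, carry-in 0, and digits 1,2,7,8 already taken and all letters distinct, R+O≡E (mod 10) forces O=9 ⇒ O=9.
Step 6. [col 3: X + E ≡ Y (mod 10)] X=5 is one option consistent with column 3 (X + E ≡ Y (mod 10), carry-in 1) — take it ⇒ X=5.
Step 7. [col 3: X + E ≡ Y (mod 10)] column 3 reads X+E+carry(1)=Y with X=5, E=7; with digits 1,2,5,7,8,9 already taken and all letters distinct, the only value for Y is 3. So Y=3.
Step 8. [col 4: B + E ≡ G (mod 10)] in column 4 we have B+E≡G with carry-in 1; given E=7 and digits 1,2,3,5,7,8,9 already taken and all letters distinct, that pins G to 4, so G=4.
Step 9. [col 4: B + E ≡ G (mod 10)] from column 4 (E=7, G=4, carry-in 1, digits 1,2,3,4,5,7,8,9 already taken and all letters distinct): B must equal 6, so B=6.

Answer: A=2, B=6, E=7, G=4, O=9, R=8, T=1, X=5, Y=3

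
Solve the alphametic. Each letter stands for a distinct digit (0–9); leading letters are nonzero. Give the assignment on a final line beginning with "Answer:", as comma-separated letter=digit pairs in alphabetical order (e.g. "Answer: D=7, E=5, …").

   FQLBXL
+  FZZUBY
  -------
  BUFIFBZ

Step 1. [col 1: L + Y ≡ Z (mod 10)] several values work for Z in column 1 (L + Y ≡ Z (mod 10), carry-in 0); try Z=5 ⇒ Z=5.
Step 2. [B] adding two 6-digit numbers gives at most 6+1 digits, and here it does — B is that final carry and must be 1 ⇒ B=1.
Step 3. [col 1: L + Y ≡ Z (mod 10)] several values work for Y in column 1 (L + Y ≡ Z (mod 10), carry-in 0); try Y=3. So Y=3.
Step 4. [col 1: L + Y ≡ Z (mod 10)] column 1 reads L+Y+carry(0)=Z with Y=3, Z=5; with digits 1,3,5 already taken and all letters distinct, the only value for L is 2. So L=2.
Step 5. [col 2: X + B ≡ B (mod 10)] column 2: given B=1, carry-in 0, and digits 1,2,3,5 already taken and all letters distinct, X+B≡B (mod 10) forces X=0. So X=0.
Step 6. [col 3: B + U ≡ F (mod 10)] no forcing yet in column 3 (carry-in 0); U=8 is free and consistent — try it. So U=8.
Step 7. [col 3: B + U ≡ F (mod 10)] in column 3 we have B+U≡F with carry-in 0; given B=1, U=8 and digits 0,1,2,3,5,8 already taken and all letters distinct, that pins F to 9 ⇒ F=9.
Step 8. [col 4: L + Z ≡ I (mod 10)] column 4: given L=2, Z=5, carry-in 0, and digits 0,1,2,3,5,8,9 already taken and all letters distinct, L+Z≡I (mod 10) forces I=7, so I=7.
Step 9. [col 5: Q + Z ≡ F (mod 10)] from column 5 (Z=5, F=9, carry-in 0, digits 0,1,2,3,5,7,8,9 already taken and all letters distinct): Q must equal 4. So Q=4.

Answer: B=1, F=9, I=7, L=2, Q=4, U=8, X=0, Y=3, Z=5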